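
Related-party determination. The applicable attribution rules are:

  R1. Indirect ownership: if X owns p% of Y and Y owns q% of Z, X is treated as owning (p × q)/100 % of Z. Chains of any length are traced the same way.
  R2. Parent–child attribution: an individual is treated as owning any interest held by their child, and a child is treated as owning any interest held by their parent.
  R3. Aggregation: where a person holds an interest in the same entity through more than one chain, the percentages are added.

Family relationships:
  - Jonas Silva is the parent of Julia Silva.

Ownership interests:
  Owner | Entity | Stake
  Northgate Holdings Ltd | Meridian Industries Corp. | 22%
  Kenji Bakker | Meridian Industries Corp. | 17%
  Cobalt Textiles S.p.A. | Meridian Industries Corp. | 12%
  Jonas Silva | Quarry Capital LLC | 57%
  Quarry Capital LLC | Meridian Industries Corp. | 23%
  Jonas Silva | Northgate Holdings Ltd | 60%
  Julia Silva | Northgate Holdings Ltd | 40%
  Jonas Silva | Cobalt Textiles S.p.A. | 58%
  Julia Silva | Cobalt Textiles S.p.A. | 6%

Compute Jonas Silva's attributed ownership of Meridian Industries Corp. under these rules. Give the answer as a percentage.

42.79%

By parent–child attribution (R2), Jonas Silva is treated as also owning Julia Silva's interest in Northgate Holdings Ltd, giving 60% + 40% = 100%.
By parent–child attribution (R2), Jonas Silva is treated as also owning Julia Silva's interest in Cobalt Textiles S.p.A, giving 58% + 6% = 64%.
Chain via Quarry Capital LLC (R1): 57% × 23% = 13.11% of Meridian Industries Corp.
Chain via Northgate Holdings Ltd (R1): 100% × 22% = 22% of Meridian Industries Corp.
Chain via Cobalt Textiles S.p.A. (R1): 64% × 12% = 7.68% of Meridian Industries Corp.
Aggregating (R3): 13.11% + 22% + 7.68% = 42.79%.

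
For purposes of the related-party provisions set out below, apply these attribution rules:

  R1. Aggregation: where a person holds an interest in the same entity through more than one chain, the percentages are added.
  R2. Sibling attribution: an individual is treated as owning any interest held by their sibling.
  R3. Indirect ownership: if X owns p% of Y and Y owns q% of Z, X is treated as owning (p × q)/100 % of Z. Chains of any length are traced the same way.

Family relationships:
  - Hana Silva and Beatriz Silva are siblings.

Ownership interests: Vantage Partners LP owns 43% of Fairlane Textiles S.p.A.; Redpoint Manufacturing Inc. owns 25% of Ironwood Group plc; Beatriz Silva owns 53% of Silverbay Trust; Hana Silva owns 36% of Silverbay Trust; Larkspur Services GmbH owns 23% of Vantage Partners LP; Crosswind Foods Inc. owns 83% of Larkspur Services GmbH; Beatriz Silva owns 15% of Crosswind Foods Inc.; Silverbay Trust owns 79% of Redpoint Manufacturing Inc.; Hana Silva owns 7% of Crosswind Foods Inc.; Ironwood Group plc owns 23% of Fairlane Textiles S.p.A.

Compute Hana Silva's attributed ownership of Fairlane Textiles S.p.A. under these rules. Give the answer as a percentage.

5.848739%

By sibling attribution (R2), Hana Silva is treated as also owning Beatriz Silva's interest in Silverbay Trust, giving 36% + 53% = 89%.
By sibling attribution (R2), Hana Silva is treated as also owning Beatriz Silva's interest in Crosswind Foods Inc, giving 7% + 15% = 22%.
Chain via Silverbay Trust → Redpoint Manufacturing Inc. → Ironwood Group plc (R3): 89% × 79% × 25% × 23% = 4.042825% of Fairlane Textiles S.p.A.
Chain via Crosswind Foods Inc. → Larkspur Services GmbH → Vantage Partners LP (R3): 22% × 83% × 23% × 43% = 1.805914% of Fairlane Textiles S.p.A.
Aggregating (R1): 4.042825% + 1.805914% = 5.848739%.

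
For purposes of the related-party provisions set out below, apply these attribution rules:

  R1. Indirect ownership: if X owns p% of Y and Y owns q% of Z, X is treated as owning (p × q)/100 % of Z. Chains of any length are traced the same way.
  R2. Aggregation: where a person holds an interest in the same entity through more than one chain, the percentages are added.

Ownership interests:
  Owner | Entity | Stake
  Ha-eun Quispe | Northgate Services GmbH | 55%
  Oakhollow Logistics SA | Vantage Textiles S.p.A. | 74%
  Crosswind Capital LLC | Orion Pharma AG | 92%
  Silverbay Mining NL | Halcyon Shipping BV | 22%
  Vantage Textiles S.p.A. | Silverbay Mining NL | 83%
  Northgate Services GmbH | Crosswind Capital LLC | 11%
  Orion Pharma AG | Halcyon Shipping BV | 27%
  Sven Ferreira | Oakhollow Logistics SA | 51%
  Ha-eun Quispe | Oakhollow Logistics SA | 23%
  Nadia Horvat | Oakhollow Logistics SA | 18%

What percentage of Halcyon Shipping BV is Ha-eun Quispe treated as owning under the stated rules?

Chain via Oakhollow Logistics SA → Vantage Textiles S.p.A. → Silverbay Mining NL (R1): 23% × 74% × 83% × 22% = 3.107852% of Halcyon Shipping BV.
Chain via Northgate Services GmbH → Crosswind Capital LLC → Orion Pharma AG (R1): 55% × 11% × 92% × 27% = 1.50282% of Halcyon Shipping BV.
Aggregating (R2): 3.107852% + 1.50282% = 4.610672%.

4.610672%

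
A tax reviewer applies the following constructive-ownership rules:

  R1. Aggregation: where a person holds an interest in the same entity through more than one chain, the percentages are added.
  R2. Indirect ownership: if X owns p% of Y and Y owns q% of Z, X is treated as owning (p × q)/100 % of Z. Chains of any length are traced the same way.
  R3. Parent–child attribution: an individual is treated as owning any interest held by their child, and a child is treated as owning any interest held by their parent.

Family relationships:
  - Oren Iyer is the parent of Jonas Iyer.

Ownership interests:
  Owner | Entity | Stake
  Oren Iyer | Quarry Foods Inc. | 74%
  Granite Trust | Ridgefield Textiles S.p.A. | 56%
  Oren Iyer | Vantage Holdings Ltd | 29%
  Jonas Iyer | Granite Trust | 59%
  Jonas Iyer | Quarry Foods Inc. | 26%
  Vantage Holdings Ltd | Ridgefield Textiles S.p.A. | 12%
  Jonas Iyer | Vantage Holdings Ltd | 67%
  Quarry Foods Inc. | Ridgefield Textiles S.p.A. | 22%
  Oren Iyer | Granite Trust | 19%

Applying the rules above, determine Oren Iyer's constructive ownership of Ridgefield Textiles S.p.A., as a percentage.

77.2%

By parent–child attribution (R3), Oren Iyer is treated as also owning Jonas Iyer's interest in Quarry Foods Inc, giving 74% + 26% = 100%.
By parent–child attribution (R3), Oren Iyer is treated as also owning Jonas Iyer's interest in Vantage Holdings Ltd, giving 29% + 67% = 96%.
By parent–child attribution (R3), Oren Iyer is treated as also owning Jonas Iyer's interest in Granite Trust, giving 19% + 59% = 78%.
Chain via Quarry Foods Inc. (R2): 100% × 22% = 22% of Ridgefield Textiles S.p.A.
Chain via Vantage Holdings Ltd (R2): 96% × 12% = 11.52% of Ridgefield Textiles S.p.A.
Chain via Granite Trust (R2): 78% × 56% = 43.68% of Ridgefield Textiles S.p.A.
Aggregating (R1): 22% + 11.52% + 43.68% = 77.2%.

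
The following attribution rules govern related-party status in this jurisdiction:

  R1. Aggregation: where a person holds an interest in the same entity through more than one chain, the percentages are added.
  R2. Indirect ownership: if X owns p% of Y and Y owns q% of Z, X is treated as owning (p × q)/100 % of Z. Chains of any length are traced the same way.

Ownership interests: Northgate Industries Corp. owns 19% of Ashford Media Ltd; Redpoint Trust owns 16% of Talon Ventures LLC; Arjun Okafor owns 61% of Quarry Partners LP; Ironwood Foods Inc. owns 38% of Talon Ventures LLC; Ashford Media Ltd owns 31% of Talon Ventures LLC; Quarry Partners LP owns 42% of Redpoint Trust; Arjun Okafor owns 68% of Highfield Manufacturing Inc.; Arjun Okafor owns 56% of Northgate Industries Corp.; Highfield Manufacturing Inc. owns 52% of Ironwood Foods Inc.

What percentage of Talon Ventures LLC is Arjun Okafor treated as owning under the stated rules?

Chain via Highfield Manufacturing Inc. → Ironwood Foods Inc. (R2): 68% × 52% × 38% = 13.4368% of Talon Ventures LLC.
Chain via Northgate Industries Corp. → Ashford Media Ltd (R2): 56% × 19% × 31% = 3.2984% of Talon Ventures LLC.
Chain via Quarry Partners LP → Redpoint Trust (R2): 61% × 42% × 16% = 4.0992% of Talon Ventures LLC.
Aggregating (R1): 13.4368% + 3.2984% + 4.0992% = 20.8344%.

20.8344%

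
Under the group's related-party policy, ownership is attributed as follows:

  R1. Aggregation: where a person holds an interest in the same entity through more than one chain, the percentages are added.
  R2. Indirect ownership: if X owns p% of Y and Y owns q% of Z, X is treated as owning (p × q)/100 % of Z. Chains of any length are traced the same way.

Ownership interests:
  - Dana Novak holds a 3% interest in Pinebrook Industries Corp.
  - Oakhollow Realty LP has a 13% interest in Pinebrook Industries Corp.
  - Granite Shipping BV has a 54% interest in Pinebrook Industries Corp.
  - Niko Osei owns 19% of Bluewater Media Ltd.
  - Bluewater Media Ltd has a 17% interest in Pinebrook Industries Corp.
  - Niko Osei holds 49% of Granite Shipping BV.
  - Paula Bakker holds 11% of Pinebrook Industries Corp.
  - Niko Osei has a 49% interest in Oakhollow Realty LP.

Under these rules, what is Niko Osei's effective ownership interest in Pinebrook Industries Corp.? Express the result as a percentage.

Chain via Bluewater Media Ltd (R2): 19% × 17% = 3.23% of Pinebrook Industries Corp.
Chain via Granite Shipping BV (R2): 49% × 54% = 26.46% of Pinebrook Industries Corp.
Chain via Oakhollow Realty LP (R2): 49% × 13% = 6.37% of Pinebrook Industries Corp.
Aggregating (R1): 3.23% + 26.46% + 6.37% = 36.06%.

36.06%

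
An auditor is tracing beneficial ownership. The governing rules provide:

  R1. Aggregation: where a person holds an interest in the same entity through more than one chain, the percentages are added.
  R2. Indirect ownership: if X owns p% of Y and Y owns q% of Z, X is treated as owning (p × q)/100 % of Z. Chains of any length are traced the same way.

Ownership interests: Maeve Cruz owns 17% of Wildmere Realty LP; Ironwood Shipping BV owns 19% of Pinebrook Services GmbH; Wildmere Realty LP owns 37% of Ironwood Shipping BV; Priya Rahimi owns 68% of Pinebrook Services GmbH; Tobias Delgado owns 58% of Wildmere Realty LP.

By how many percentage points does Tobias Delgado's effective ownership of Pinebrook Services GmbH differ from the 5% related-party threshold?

0.9226

Chain via Wildmere Realty LP → Ironwood Shipping BV (R2): 58% × 37% × 19% = 4.0774% of Pinebrook Services GmbH.
4.0774% falls short of the 5% threshold by 0.9226 percentage points.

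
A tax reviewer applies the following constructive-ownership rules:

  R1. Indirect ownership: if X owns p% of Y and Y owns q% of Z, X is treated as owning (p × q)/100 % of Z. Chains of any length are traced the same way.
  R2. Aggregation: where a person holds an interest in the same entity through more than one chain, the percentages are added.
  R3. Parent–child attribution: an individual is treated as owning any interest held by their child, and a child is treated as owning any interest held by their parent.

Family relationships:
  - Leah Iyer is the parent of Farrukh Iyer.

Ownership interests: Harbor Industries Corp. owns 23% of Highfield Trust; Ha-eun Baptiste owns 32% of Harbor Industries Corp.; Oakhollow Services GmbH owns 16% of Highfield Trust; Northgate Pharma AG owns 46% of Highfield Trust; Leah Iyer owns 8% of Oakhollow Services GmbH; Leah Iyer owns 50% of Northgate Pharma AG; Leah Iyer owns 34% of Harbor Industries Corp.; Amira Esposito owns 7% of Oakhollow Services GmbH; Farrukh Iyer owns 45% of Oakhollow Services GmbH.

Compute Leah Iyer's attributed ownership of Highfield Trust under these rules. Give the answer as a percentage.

39.3%

By parent–child attribution (R3), Leah Iyer is treated as also owning Farrukh Iyer's interest in Oakhollow Services GmbH, giving 8% + 45% = 53%.
Chain via Harbor Industries Corp. (R1): 34% × 23% = 7.82% of Highfield Trust.
Chain via Northgate Pharma AG (R1): 50% × 46% = 23% of Highfield Trust.
Chain via Oakhollow Services GmbH (R1): 53% × 16% = 8.48% of Highfield Trust.
Aggregating (R2): 7.82% + 23% + 8.48% = 39.3%.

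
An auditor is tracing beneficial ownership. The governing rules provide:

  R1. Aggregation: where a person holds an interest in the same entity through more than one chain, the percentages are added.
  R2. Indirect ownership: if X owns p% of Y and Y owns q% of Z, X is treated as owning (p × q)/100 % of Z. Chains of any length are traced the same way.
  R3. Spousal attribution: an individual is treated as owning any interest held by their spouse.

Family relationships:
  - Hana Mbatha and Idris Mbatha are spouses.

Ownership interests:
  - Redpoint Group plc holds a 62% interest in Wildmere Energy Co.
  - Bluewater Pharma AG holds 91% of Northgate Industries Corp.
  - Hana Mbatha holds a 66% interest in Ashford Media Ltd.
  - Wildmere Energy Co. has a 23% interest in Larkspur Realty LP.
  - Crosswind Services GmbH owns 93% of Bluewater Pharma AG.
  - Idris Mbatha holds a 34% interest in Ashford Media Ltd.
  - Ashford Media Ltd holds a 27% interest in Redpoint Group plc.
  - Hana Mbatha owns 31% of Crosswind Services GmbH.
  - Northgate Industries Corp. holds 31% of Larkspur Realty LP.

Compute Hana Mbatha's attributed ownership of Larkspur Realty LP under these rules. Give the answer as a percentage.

By spousal attribution (R3), Hana Mbatha is treated as also owning Idris Mbatha's interest in Ashford Media Ltd, giving 66% + 34% = 100%.
Chain via Crosswind Services GmbH → Bluewater Pharma AG → Northgate Industries Corp. (R2): 31% × 93% × 91% × 31% = 8.132943% of Larkspur Realty LP.
Chain via Ashford Media Ltd → Redpoint Group plc → Wildmere Energy Co. (R2): 100% × 27% × 62% × 23% = 3.8502% of Larkspur Realty LP.
Aggregating (R1): 8.132943% + 3.8502% = 11.983143%.

11.983143%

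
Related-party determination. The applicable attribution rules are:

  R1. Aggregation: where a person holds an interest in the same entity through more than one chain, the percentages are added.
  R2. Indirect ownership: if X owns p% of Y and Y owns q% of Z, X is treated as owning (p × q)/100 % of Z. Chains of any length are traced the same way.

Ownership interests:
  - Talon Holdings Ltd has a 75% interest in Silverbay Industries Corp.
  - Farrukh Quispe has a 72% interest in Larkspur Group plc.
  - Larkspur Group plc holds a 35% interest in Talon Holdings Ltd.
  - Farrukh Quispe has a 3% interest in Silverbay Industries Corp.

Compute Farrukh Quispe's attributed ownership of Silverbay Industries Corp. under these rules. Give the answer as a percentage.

21.9%

Chain via Larkspur Group plc → Talon Holdings Ltd (R2): 72% × 35% × 75% = 18.9% of Silverbay Industries Corp.
Direct interest in Silverbay Industries Corp: 3%.
Aggregating (R1): 18.9% + 3% = 21.9%.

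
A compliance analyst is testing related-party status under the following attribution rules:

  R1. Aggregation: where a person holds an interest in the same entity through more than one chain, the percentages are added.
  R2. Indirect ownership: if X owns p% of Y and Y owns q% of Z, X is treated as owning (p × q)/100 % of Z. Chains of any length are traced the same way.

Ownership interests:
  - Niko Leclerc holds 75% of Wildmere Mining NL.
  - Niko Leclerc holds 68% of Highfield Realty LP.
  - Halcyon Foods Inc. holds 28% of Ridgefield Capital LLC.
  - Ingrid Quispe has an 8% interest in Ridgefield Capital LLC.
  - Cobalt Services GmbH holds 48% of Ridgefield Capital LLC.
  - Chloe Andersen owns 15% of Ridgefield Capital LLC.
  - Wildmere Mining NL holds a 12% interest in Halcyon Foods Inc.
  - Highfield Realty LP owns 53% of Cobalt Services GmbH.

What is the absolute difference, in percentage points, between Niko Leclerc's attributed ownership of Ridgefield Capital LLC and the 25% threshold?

5.1808

Chain via Wildmere Mining NL → Halcyon Foods Inc. (R2): 75% × 12% × 28% = 2.52% of Ridgefield Capital LLC.
Chain via Highfield Realty LP → Cobalt Services GmbH (R2): 68% × 53% × 48% = 17.2992% of Ridgefield Capital LLC.
Aggregating (R1): 2.52% + 17.2992% = 19.8192%.
19.8192% falls short of the 25% threshold by 5.1808 percentage points.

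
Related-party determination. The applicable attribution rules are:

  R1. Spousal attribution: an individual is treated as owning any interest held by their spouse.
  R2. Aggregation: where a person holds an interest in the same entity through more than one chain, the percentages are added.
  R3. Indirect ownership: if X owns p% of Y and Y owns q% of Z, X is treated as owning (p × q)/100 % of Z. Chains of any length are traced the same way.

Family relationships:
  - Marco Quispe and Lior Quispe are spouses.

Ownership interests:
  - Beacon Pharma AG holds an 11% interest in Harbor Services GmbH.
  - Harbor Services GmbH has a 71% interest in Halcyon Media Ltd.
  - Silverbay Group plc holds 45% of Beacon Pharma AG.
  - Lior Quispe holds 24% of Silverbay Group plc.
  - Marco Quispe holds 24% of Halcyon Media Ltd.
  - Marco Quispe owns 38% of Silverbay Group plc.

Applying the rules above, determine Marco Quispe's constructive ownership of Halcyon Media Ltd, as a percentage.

By spousal attribution (R1), Marco Quispe is treated as also owning Lior Quispe's interest in Silverbay Group plc, giving 38% + 24% = 62%.
Chain via Silverbay Group plc → Beacon Pharma AG → Harbor Services GmbH (R3): 62% × 45% × 11% × 71% = 2.17899% of Halcyon Media Ltd.
Direct interest in Halcyon Media Ltd: 24%.
Aggregating (R2): 2.17899% + 24% = 26.17899%.

26.17899%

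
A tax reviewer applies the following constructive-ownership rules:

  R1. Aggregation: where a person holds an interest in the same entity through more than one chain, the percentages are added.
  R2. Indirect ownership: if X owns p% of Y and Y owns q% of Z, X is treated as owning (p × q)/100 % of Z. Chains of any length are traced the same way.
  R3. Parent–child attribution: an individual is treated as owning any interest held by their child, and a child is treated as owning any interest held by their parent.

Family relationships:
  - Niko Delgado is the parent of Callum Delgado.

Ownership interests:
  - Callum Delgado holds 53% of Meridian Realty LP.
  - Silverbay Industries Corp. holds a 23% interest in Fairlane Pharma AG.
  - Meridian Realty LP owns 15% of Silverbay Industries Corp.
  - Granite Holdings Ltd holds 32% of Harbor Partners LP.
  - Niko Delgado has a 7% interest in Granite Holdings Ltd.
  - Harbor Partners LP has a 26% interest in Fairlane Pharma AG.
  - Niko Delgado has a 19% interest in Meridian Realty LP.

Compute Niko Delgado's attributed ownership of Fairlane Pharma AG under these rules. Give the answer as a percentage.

By parent–child attribution (R3), Niko Delgado is treated as also owning Callum Delgado's interest in Meridian Realty LP, giving 19% + 53% = 72%.
Chain via Meridian Realty LP → Silverbay Industries Corp. (R2): 72% × 15% × 23% = 2.484% of Fairlane Pharma AG.
Chain via Granite Holdings Ltd → Harbor Partners LP (R2): 7% × 32% × 26% = 0.5824% of Fairlane Pharma AG.
Aggregating (R1): 2.484% + 0.5824% = 3.0664%.

3.0664%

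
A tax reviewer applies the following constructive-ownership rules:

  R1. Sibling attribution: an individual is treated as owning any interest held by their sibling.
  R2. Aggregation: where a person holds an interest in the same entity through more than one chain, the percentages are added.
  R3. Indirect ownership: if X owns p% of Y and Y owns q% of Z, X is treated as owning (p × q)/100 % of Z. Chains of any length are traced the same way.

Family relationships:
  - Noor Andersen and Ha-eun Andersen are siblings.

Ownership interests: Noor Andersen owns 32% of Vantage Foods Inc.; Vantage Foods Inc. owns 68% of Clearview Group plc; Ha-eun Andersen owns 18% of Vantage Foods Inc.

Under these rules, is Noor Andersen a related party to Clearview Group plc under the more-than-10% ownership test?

By sibling attribution (R1), Noor Andersen is treated as also owning Ha-eun Andersen's interest in Vantage Foods Inc, giving 32% + 18% = 50%.
Chain via Vantage Foods Inc. (R3): 50% × 68% = 34% of Clearview Group plc.
34% exceeds the 10% threshold, so Noor is a related party to Clearview Group plc.

Yes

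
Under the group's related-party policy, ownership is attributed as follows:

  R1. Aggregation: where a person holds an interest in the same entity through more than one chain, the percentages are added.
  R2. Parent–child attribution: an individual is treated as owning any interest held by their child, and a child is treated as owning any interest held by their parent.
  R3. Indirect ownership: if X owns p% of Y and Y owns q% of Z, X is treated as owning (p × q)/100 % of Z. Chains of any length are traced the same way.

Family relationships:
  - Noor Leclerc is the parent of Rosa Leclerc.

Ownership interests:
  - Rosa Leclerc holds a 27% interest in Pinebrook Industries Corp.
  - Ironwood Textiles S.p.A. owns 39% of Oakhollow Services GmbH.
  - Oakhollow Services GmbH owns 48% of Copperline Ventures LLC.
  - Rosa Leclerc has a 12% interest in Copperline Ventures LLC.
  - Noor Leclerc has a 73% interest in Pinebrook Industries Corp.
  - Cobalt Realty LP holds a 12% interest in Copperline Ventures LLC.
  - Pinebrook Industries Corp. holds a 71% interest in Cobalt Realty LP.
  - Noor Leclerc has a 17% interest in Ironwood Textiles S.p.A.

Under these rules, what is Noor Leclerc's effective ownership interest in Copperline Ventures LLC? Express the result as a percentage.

23.7024%

By parent–child attribution (R2), Noor Leclerc is treated as also owning Rosa Leclerc's interest in Pinebrook Industries Corp, giving 73% + 27% = 100%.
By parent–child attribution (R2), Noor Leclerc is treated as owning Rosa Leclerc's 12% interest in Copperline Ventures LLC.
Chain via Ironwood Textiles S.p.A. → Oakhollow Services GmbH (R3): 17% × 39% × 48% = 3.1824% of Copperline Ventures LLC.
Chain via Pinebrook Industries Corp. → Cobalt Realty LP (R3): 100% × 71% × 12% = 8.52% of Copperline Ventures LLC.
Direct interest in Copperline Ventures LLC: 12%.
Aggregating (R1): 3.1824% + 8.52% + 12% = 23.7024%.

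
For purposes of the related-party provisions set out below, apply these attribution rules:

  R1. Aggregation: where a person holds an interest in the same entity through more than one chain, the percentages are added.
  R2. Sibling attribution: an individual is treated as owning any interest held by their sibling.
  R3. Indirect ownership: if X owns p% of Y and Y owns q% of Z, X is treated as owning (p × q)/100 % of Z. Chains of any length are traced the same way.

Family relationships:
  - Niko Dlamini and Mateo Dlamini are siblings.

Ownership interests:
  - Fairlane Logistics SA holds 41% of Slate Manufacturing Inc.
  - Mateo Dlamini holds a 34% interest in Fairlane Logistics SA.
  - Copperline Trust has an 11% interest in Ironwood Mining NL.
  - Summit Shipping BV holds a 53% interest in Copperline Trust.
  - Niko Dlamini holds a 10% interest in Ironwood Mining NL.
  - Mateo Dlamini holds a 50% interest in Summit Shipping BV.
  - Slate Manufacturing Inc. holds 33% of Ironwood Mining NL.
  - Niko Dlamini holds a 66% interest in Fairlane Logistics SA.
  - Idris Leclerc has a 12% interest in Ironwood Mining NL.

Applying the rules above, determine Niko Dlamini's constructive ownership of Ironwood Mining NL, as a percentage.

By sibling attribution (R2), Niko Dlamini is treated as also owning Mateo Dlamini's interest in Fairlane Logistics SA, giving 66% + 34% = 100%.
By sibling attribution (R2), Niko Dlamini is treated as owning Mateo Dlamini's 50% interest in Summit Shipping BV.
Chain via Fairlane Logistics SA → Slate Manufacturing Inc. (R3): 100% × 41% × 33% = 13.53% of Ironwood Mining NL.
Direct interest in Ironwood Mining NL: 10%.
Chain via Summit Shipping BV → Copperline Trust (R3): 50% × 53% × 11% = 2.915% of Ironwood Mining NL.
Aggregating (R1): 13.53% + 10% + 2.915% = 26.445%.

26.445%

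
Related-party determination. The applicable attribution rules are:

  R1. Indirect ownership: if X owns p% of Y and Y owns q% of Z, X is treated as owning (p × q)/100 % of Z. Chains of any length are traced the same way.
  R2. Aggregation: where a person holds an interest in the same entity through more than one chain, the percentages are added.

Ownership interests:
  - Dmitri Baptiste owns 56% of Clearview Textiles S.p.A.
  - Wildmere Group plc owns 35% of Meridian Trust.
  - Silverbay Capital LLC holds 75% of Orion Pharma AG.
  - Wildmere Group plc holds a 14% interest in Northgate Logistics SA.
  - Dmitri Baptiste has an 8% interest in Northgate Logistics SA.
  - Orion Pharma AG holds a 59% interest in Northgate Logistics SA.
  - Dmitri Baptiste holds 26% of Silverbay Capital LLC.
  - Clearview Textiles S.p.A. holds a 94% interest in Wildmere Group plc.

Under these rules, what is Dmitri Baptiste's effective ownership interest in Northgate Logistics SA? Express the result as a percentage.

Chain via Clearview Textiles S.p.A. → Wildmere Group plc (R1): 56% × 94% × 14% = 7.3696% of Northgate Logistics SA.
Chain via Silverbay Capital LLC → Orion Pharma AG (R1): 26% × 75% × 59% = 11.505% of Northgate Logistics SA.
Direct interest in Northgate Logistics SA: 8%.
Aggregating (R2): 7.3696% + 11.505% + 8% = 26.8746%.

26.8746%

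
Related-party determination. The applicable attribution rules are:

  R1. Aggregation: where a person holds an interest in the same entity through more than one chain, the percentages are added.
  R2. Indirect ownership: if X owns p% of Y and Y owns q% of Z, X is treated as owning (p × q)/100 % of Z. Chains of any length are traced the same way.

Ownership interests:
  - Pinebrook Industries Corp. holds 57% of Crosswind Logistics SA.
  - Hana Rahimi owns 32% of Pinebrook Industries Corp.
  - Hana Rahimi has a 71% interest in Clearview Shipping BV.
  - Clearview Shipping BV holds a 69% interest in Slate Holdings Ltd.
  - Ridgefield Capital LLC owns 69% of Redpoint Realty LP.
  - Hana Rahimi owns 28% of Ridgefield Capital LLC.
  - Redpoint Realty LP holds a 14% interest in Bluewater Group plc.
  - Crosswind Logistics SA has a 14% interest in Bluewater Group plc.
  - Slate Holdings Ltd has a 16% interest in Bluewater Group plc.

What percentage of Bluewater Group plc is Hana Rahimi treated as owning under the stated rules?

13.0968%

Chain via Ridgefield Capital LLC → Redpoint Realty LP (R2): 28% × 69% × 14% = 2.7048% of Bluewater Group plc.
Chain via Pinebrook Industries Corp. → Crosswind Logistics SA (R2): 32% × 57% × 14% = 2.5536% of Bluewater Group plc.
Chain via Clearview Shipping BV → Slate Holdings Ltd (R2): 71% × 69% × 16% = 7.8384% of Bluewater Group plc.
Aggregating (R1): 2.7048% + 2.5536% + 7.8384% = 13.0968%.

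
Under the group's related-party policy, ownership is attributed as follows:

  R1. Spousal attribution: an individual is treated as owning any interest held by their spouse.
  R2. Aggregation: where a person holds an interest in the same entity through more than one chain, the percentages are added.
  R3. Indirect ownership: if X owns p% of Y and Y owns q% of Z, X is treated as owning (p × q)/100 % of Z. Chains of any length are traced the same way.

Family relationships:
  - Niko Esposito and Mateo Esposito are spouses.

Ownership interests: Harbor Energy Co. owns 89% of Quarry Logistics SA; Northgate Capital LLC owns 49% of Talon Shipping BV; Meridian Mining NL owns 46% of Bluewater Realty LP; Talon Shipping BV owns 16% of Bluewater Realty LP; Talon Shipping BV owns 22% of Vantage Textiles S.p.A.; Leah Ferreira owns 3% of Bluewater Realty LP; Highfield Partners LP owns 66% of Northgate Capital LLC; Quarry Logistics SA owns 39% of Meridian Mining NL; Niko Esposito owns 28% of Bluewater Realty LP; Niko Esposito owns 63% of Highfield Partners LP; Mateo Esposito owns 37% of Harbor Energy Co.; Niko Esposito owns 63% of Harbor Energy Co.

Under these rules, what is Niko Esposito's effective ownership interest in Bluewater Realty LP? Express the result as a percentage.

47.226472%

By spousal attribution (R1), Niko Esposito is treated as also owning Mateo Esposito's interest in Harbor Energy Co, giving 63% + 37% = 100%.
Chain via Highfield Partners LP → Northgate Capital LLC → Talon Shipping BV (R3): 63% × 66% × 49% × 16% = 3.259872% of Bluewater Realty LP.
Chain via Harbor Energy Co. → Quarry Logistics SA → Meridian Mining NL (R3): 100% × 89% × 39% × 46% = 15.9666% of Bluewater Realty LP.
Direct interest in Bluewater Realty LP: 28%.
Aggregating (R2): 3.259872% + 15.9666% + 28% = 47.226472%.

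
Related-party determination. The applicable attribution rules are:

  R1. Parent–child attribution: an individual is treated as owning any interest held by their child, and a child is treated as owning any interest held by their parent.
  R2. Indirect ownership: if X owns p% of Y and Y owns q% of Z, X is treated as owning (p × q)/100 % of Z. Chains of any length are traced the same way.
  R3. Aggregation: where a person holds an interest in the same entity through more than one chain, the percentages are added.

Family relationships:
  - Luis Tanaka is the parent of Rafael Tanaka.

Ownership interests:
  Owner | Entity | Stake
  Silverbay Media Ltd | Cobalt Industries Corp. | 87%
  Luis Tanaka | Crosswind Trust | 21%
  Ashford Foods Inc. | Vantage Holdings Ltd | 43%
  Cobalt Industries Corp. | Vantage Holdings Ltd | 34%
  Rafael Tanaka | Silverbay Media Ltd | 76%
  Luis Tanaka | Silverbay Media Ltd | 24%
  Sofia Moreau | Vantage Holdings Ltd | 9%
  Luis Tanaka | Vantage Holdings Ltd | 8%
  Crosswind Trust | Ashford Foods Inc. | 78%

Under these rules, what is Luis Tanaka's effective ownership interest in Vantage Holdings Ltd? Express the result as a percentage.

By parent–child attribution (R1), Luis Tanaka is treated as also owning Rafael Tanaka's interest in Silverbay Media Ltd, giving 24% + 76% = 100%.
Chain via Silverbay Media Ltd → Cobalt Industries Corp. (R2): 100% × 87% × 34% = 29.58% of Vantage Holdings Ltd.
Chain via Crosswind Trust → Ashford Foods Inc. (R2): 21% × 78% × 43% = 7.0434% of Vantage Holdings Ltd.
Direct interest in Vantage Holdings Ltd: 8%.
Aggregating (R3): 29.58% + 7.0434% + 8% = 44.6234%.

44.6234%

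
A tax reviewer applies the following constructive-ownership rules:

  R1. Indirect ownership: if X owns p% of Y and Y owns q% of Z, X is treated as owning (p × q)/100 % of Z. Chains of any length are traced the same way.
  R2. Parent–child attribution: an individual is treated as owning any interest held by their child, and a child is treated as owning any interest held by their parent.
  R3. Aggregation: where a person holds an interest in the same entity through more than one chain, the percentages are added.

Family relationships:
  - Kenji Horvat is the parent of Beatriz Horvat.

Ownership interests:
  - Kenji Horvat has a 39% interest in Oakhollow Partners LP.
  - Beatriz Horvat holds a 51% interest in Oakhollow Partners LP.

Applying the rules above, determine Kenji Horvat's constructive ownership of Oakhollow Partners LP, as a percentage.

90%

By parent–child attribution (R2), Kenji Horvat is treated as also owning Beatriz Horvat's interest in Oakhollow Partners LP, giving 39% + 51% = 90%.
Direct interest in Oakhollow Partners LP: 90%.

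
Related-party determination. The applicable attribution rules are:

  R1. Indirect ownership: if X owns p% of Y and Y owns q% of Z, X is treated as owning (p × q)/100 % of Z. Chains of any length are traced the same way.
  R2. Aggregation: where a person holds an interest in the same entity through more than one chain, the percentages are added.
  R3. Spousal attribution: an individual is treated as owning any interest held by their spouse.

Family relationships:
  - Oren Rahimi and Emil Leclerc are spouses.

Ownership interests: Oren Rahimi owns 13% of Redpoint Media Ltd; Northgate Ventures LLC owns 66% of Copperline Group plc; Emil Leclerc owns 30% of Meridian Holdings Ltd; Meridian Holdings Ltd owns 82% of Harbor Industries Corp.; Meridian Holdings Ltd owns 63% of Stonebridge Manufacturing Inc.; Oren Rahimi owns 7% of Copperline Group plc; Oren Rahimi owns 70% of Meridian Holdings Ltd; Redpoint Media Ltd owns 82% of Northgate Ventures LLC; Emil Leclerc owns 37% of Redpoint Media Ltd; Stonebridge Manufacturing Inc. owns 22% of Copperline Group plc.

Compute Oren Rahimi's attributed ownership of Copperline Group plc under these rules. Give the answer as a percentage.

By spousal attribution (R3), Oren Rahimi is treated as also owning Emil Leclerc's interest in Redpoint Media Ltd, giving 13% + 37% = 50%.
By spousal attribution (R3), Oren Rahimi is treated as also owning Emil Leclerc's interest in Meridian Holdings Ltd, giving 70% + 30% = 100%.
Chain via Redpoint Media Ltd → Northgate Ventures LLC (R1): 50% × 82% × 66% = 27.06% of Copperline Group plc.
Chain via Meridian Holdings Ltd → Stonebridge Manufacturing Inc. (R1): 100% × 63% × 22% = 13.86% of Copperline Group plc.
Direct interest in Copperline Group plc: 7%.
Aggregating (R2): 27.06% + 13.86% + 7% = 47.92%.

47.92%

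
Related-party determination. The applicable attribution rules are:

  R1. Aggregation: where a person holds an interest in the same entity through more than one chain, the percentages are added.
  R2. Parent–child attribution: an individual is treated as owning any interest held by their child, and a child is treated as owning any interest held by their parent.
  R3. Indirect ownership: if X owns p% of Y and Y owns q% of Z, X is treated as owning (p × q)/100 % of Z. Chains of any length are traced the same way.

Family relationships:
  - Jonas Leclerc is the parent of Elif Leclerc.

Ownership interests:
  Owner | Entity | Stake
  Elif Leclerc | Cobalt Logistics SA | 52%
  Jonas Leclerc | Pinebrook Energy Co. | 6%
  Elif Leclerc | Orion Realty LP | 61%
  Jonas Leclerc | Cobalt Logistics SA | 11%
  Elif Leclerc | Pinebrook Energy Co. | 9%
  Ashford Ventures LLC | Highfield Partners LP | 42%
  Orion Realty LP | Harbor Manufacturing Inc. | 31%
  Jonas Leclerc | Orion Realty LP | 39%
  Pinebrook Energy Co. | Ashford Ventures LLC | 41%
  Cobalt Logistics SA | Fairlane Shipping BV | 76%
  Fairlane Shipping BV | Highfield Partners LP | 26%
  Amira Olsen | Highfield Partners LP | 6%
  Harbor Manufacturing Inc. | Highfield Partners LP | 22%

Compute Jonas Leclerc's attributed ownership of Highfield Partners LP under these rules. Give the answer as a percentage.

21.8518%

By parent–child attribution (R2), Jonas Leclerc is treated as also owning Elif Leclerc's interest in Cobalt Logistics SA, giving 11% + 52% = 63%.
By parent–child attribution (R2), Jonas Leclerc is treated as also owning Elif Leclerc's interest in Orion Realty LP, giving 39% + 61% = 100%.
By parent–child attribution (R2), Jonas Leclerc is treated as also owning Elif Leclerc's interest in Pinebrook Energy Co, giving 6% + 9% = 15%.
Chain via Cobalt Logistics SA → Fairlane Shipping BV (R3): 63% × 76% × 26% = 12.4488% of Highfield Partners LP.
Chain via Orion Realty LP → Harbor Manufacturing Inc. (R3): 100% × 31% × 22% = 6.82% of Highfield Partners LP.
Chain via Pinebrook Energy Co. → Ashford Ventures LLC (R3): 15% × 41% × 42% = 2.583% of Highfield Partners LP.
Aggregating (R1): 12.4488% + 6.82% + 2.583% = 21.8518%.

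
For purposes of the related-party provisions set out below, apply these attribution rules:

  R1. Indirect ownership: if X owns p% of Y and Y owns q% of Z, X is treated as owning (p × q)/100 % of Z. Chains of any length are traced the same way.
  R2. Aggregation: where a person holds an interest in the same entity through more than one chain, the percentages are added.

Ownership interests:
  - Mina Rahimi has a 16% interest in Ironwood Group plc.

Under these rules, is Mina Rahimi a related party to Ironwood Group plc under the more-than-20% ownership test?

Direct interest in Ironwood Group plc: 16%.
16% does not exceed the 20% threshold, so Mina is not a related party to Ironwood Group plc.

No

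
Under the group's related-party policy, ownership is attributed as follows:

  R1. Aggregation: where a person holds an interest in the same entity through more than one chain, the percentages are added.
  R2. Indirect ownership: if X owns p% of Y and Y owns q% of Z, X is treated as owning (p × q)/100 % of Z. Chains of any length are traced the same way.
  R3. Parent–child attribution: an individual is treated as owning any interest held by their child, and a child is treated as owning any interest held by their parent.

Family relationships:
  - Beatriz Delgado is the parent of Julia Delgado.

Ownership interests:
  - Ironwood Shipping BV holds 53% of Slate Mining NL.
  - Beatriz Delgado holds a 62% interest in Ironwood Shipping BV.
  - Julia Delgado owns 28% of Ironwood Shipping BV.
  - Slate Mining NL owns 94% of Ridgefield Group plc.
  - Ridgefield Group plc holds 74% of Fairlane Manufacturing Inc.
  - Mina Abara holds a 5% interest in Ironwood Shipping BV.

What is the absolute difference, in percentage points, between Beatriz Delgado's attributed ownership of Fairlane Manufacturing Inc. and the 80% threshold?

By parent–child attribution (R3), Beatriz Delgado is treated as also owning Julia Delgado's interest in Ironwood Shipping BV, giving 62% + 28% = 90%.
Chain via Ironwood Shipping BV → Slate Mining NL → Ridgefield Group plc (R2): 90% × 53% × 94% × 74% = 33.18012% of Fairlane Manufacturing Inc.
33.18012% falls short of the 80% threshold by 46.81988 percentage points.

46.81988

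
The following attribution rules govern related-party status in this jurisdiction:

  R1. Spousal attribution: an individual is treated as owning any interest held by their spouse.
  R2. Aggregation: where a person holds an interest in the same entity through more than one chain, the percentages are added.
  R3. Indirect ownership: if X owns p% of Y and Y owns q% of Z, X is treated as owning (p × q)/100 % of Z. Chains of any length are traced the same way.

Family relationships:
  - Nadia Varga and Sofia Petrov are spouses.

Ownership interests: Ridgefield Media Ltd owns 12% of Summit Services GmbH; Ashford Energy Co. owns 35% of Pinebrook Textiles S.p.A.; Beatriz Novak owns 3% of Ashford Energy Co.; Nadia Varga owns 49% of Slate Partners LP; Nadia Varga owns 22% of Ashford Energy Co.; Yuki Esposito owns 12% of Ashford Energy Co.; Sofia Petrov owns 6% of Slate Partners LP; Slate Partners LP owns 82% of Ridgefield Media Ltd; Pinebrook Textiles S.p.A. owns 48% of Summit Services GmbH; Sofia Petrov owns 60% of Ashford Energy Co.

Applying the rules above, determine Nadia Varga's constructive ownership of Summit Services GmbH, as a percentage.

19.188%

By spousal attribution (R1), Nadia Varga is treated as also owning Sofia Petrov's interest in Slate Partners LP, giving 49% + 6% = 55%.
By spousal attribution (R1), Nadia Varga is treated as also owning Sofia Petrov's interest in Ashford Energy Co, giving 22% + 60% = 82%.
Chain via Slate Partners LP → Ridgefield Media Ltd (R3): 55% × 82% × 12% = 5.412% of Summit Services GmbH.
Chain via Ashford Energy Co. → Pinebrook Textiles S.p.A. (R3): 82% × 35% × 48% = 13.776% of Summit Services GmbH.
Aggregating (R2): 5.412% + 13.776% = 19.188%.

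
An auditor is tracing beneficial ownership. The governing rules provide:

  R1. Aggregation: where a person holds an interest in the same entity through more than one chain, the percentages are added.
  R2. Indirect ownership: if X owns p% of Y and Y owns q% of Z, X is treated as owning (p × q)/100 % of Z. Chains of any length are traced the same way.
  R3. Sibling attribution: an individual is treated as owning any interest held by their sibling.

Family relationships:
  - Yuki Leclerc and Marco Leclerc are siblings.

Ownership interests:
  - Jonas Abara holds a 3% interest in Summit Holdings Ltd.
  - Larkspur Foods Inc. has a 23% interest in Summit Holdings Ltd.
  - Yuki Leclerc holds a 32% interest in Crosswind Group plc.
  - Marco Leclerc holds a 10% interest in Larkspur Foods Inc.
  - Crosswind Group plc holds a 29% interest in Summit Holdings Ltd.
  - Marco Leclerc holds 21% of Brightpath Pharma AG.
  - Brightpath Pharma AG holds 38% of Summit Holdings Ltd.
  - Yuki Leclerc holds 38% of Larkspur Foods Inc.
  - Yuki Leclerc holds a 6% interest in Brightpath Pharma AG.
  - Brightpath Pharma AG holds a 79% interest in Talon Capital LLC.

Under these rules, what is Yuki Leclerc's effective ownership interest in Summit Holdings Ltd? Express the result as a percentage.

By sibling attribution (R3), Yuki Leclerc is treated as also owning Marco Leclerc's interest in Larkspur Foods Inc, giving 38% + 10% = 48%.
By sibling attribution (R3), Yuki Leclerc is treated as also owning Marco Leclerc's interest in Brightpath Pharma AG, giving 6% + 21% = 27%.
Chain via Larkspur Foods Inc. (R2): 48% × 23% = 11.04% of Summit Holdings Ltd.
Chain via Crosswind Group plc (R2): 32% × 29% = 9.28% of Summit Holdings Ltd.
Chain via Brightpath Pharma AG (R2): 27% × 38% = 10.26% of Summit Holdings Ltd.
Aggregating (R1): 11.04% + 9.28% + 10.26% = 30.58%.

30.58%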